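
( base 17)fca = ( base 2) 1000111000101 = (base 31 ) 4mn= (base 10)4549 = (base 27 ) 66d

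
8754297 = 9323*939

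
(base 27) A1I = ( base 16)1ca7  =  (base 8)16247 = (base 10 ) 7335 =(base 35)5YK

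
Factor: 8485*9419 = 5^1*1697^1 * 9419^1= 79920215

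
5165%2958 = 2207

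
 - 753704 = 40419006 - 41172710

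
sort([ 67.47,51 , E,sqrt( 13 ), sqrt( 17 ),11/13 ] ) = [ 11/13, E,sqrt(13 ),sqrt( 17),51,67.47 ] 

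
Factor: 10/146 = 5^1 *73^( - 1 ) = 5/73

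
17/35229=17/35229  =  0.00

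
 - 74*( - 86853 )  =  6427122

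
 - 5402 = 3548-8950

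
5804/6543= 5804/6543 = 0.89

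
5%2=1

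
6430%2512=1406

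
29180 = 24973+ 4207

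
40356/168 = 3363/14 = 240.21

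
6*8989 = 53934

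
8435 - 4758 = 3677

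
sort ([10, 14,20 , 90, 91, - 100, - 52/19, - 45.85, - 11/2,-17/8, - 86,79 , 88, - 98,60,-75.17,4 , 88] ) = [ - 100, - 98, -86 , - 75.17, - 45.85,-11/2, - 52/19, - 17/8, 4, 10,14,20,60, 79,88,88, 90,91]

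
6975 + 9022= 15997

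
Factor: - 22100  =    -  2^2*5^2*13^1 * 17^1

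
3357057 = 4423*759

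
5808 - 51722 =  - 45914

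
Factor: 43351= 7^1*11^1*563^1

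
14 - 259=-245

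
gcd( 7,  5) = 1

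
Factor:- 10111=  - 10111^1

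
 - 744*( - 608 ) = 452352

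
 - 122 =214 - 336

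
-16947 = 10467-27414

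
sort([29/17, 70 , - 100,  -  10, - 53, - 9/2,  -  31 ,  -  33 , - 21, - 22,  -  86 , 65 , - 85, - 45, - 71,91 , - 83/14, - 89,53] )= [-100, - 89,-86 , - 85 ,  -  71 , - 53, - 45,-33, - 31 , - 22, - 21, - 10, - 83/14, - 9/2 , 29/17,53,  65, 70, 91]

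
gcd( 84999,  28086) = 3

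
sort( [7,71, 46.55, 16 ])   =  [ 7, 16,46.55,71]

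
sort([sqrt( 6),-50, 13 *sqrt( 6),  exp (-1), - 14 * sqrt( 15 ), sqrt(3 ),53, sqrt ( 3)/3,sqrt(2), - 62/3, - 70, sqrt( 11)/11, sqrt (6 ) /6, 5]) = [- 70, - 14*sqrt( 15 ), -50,-62/3,sqrt( 11 )/11 , exp( - 1) , sqrt(6 )/6, sqrt(3 )/3,sqrt( 2),sqrt (3), sqrt( 6),5,13*sqrt (6),53] 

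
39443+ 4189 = 43632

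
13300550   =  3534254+9766296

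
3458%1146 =20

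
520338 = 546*953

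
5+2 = 7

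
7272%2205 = 657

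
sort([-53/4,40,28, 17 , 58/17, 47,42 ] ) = [ - 53/4,58/17,17,  28,  40, 42, 47]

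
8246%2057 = 18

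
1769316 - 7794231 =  - 6024915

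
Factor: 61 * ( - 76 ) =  - 2^2*19^1 *61^1 = - 4636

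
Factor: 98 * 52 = 5096 = 2^3 *7^2 * 13^1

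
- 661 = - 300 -361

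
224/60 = 56/15 = 3.73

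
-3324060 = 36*( - 92335 )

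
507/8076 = 169/2692 = 0.06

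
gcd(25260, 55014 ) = 6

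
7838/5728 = 3919/2864  =  1.37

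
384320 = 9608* 40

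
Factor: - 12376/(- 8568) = 13/9 = 3^( - 2)*13^1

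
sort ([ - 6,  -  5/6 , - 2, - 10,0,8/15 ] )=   [ - 10, - 6, - 2, -5/6,0,8/15 ] 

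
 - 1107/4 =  - 277 + 1/4 = - 276.75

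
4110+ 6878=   10988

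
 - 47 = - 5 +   -  42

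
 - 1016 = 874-1890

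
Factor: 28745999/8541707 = 47^1 * 193^1*3169^1*8541707^ ( - 1)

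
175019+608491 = 783510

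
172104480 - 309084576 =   -  136980096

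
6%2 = 0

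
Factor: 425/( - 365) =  - 85/73 = - 5^1  *17^1*73^( - 1 )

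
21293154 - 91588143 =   -  70294989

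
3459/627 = 1153/209 = 5.52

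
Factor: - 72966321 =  - 3^2*8107369^1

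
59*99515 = 5871385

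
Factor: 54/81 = 2^1*3^( - 1)=   2/3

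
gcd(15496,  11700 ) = 52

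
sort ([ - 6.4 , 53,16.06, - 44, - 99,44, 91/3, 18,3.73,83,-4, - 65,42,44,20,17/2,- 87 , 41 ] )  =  [ - 99, - 87, - 65, - 44, - 6.4, - 4,3.73, 17/2,16.06,18,20, 91/3, 41,42  ,  44,44, 53,83] 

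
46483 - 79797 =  - 33314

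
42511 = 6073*7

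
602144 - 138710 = 463434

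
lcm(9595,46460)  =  882740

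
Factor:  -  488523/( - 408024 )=162841/136008 = 2^( - 3)*3^( - 2 )*7^1 * 43^1*541^1*1889^(-1 ) 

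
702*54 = 37908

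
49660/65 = 764 = 764.00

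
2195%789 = 617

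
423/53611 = 423/53611 =0.01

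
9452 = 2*4726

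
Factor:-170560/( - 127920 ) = 4/3 =2^2*3^( - 1) 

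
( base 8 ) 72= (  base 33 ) 1P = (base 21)2g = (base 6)134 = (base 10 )58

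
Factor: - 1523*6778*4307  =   - 44460704458 =-2^1*59^1*73^1*1523^1*3389^1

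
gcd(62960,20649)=1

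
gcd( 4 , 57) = 1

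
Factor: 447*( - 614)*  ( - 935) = 256618230 = 2^1*3^1*5^1*11^1 * 17^1 * 149^1*307^1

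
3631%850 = 231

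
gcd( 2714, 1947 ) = 59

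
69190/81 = 69190/81 = 854.20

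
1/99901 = 1/99901 = 0.00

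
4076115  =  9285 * 439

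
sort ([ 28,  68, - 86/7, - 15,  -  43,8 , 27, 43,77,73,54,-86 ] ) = [-86 , - 43, - 15, - 86/7,8,27, 28,43,54, 68,73,77] 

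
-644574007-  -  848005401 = 203431394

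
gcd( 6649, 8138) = 1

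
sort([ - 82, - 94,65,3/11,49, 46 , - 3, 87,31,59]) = [ - 94,  -  82, - 3,3/11, 31,46,49,59, 65, 87 ]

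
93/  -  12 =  - 31/4 = - 7.75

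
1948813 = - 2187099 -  - 4135912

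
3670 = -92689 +96359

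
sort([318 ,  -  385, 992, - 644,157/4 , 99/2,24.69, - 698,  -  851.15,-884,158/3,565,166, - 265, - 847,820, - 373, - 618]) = [ - 884,-851.15,- 847, - 698, - 644,  -  618,- 385, - 373, - 265 , 24.69,157/4,99/2,158/3, 166, 318,565,820,992] 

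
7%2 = 1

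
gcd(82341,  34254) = 9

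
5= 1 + 4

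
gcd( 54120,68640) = 1320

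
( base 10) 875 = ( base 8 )1553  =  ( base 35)P0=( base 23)1f1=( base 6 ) 4015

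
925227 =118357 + 806870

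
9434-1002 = 8432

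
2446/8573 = 2446/8573 = 0.29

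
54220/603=54220/603=89.92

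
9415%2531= 1822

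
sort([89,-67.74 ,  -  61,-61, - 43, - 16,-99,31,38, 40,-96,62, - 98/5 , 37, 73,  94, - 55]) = [-99, - 96,  -  67.74,-61 , - 61,-55,-43,-98/5 , - 16,  31, 37, 38 , 40,62,73,89, 94 ]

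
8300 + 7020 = 15320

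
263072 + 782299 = 1045371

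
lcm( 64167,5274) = 385002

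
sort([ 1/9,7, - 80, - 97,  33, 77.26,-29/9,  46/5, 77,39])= [ - 97, - 80,-29/9,1/9, 7,46/5 , 33, 39,77 , 77.26 ]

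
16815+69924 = 86739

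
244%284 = 244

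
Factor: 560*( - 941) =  - 526960 = - 2^4 *5^1 * 7^1 * 941^1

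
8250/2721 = 2750/907 = 3.03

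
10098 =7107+2991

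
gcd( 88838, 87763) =43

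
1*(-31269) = - 31269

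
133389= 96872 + 36517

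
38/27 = 1+11/27= 1.41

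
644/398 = 1+123/199=1.62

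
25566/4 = 12783/2 =6391.50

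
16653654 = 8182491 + 8471163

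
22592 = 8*2824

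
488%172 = 144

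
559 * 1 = 559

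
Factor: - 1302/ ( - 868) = 2^(-1)*3^1 = 3/2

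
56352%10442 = 4142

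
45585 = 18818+26767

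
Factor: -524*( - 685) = 358940 = 2^2*5^1*131^1*137^1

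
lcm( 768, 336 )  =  5376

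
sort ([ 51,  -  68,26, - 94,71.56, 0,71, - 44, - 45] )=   [ - 94,  -  68,-45, - 44, 0, 26, 51, 71 , 71.56]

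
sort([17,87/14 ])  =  [ 87/14, 17]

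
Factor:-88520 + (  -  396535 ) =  -3^3*5^1*3593^1 = - 485055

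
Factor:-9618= - 2^1*3^1*7^1*229^1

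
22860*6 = 137160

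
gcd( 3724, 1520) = 76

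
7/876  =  7/876 = 0.01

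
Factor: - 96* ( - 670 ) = 2^6 * 3^1*5^1*  67^1 = 64320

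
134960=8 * 16870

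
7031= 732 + 6299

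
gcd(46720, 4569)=1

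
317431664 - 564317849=  -  246886185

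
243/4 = 60 + 3/4 = 60.75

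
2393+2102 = 4495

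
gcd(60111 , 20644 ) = 1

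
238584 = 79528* 3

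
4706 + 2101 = 6807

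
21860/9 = 21860/9  =  2428.89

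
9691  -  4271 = 5420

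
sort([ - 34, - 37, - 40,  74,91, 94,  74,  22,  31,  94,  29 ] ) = [ - 40 , - 37, - 34,  22, 29 , 31, 74, 74,91,  94, 94 ]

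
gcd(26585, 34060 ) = 65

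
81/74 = 1 + 7/74  =  1.09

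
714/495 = 238/165=1.44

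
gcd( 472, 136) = 8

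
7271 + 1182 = 8453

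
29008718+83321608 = 112330326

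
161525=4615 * 35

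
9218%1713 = 653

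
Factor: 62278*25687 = 2^1*17^1*1511^1*31139^1 =1599734986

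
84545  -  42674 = 41871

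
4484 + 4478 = 8962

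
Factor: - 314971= - 89^1*3539^1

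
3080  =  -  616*(-5 )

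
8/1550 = 4/775 = 0.01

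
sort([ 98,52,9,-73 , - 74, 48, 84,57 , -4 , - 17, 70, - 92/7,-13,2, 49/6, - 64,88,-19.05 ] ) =[ - 74, - 73, - 64, - 19.05, - 17, - 92/7 , - 13, -4,2,  49/6, 9, 48, 52,57, 70, 84, 88,98]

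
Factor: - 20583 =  - 3^2*2287^1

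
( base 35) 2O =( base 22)46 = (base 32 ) 2u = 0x5e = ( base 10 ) 94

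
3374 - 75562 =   -  72188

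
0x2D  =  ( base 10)45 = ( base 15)30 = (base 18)29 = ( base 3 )1200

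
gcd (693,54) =9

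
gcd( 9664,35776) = 64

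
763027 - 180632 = 582395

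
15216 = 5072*3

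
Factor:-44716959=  - 3^2 * 7^2*101399^1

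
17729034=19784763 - 2055729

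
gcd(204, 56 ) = 4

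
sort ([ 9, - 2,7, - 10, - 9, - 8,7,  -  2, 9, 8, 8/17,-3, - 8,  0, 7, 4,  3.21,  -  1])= [-10,- 9,  -  8, - 8,-3,-2,-2,- 1, 0, 8/17, 3.21,  4, 7, 7,7,8 , 9,9]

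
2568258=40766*63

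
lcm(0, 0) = 0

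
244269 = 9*27141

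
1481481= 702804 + 778677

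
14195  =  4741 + 9454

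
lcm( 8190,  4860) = 442260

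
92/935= 92/935 = 0.10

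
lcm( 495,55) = 495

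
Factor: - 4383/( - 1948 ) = 2^( - 2)*3^2 = 9/4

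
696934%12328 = 6566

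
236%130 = 106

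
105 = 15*7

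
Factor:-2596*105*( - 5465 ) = 2^2*3^1*5^2*7^1*11^1*59^1 * 1093^1 = 1489649700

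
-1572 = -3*524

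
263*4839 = 1272657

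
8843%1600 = 843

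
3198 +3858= 7056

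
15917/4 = 15917/4  =  3979.25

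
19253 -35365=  - 16112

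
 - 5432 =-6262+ 830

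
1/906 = 1/906 = 0.00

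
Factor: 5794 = 2^1*2897^1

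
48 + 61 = 109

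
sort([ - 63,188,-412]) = [-412, - 63  ,  188] 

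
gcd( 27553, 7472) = 467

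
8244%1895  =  664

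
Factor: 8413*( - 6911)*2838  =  -2^1*3^1*11^1*43^1*47^1*179^1*6911^1=- 165007685634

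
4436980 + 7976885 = 12413865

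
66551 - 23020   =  43531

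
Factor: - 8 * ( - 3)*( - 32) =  - 768 = -2^8*3^1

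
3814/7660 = 1907/3830  =  0.50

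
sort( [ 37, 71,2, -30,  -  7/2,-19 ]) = [-30, - 19, - 7/2,2,37,71]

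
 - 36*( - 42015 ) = 1512540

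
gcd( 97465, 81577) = 1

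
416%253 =163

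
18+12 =30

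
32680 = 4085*8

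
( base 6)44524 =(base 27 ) 8f7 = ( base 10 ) 6244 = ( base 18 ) 114G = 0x1864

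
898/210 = 4 + 29/105 = 4.28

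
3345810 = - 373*( - 8970)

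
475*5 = 2375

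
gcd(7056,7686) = 126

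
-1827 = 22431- 24258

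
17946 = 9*1994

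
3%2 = 1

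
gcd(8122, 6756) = 2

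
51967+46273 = 98240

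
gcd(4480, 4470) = 10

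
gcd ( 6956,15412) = 4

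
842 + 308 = 1150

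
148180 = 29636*5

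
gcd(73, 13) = 1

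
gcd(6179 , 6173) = 1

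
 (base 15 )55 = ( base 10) 80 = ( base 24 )38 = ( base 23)3B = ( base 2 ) 1010000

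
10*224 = 2240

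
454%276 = 178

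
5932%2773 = 386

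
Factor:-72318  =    -  2^1* 3^1 * 17^1 * 709^1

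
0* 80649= 0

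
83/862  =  83/862 = 0.10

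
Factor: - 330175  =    -  5^2 * 47^1*281^1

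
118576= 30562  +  88014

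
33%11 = 0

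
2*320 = 640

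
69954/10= 6995+2/5  =  6995.40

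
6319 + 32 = 6351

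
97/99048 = 97/99048 = 0.00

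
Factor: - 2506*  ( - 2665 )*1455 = 9717202950 = 2^1*3^1*5^2*7^1*13^1*41^1*97^1*179^1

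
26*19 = 494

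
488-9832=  - 9344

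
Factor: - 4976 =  - 2^4*311^1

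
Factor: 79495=5^1*13^1 * 1223^1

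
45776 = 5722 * 8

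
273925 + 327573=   601498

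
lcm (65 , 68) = 4420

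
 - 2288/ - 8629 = 2288/8629 = 0.27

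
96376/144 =12047/18  =  669.28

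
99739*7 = 698173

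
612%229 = 154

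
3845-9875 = -6030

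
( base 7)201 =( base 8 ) 143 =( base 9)120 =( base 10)99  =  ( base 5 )344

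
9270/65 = 142 + 8/13 = 142.62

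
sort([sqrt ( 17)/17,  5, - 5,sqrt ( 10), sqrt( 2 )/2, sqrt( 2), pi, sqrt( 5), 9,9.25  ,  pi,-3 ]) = [ - 5, - 3, sqrt( 17)/17 , sqrt(2 )/2, sqrt(2), sqrt( 5), pi, pi,sqrt( 10 ),5,9,9.25 ]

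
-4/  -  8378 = 2/4189 = 0.00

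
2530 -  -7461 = 9991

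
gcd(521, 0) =521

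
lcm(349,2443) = 2443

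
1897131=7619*249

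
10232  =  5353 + 4879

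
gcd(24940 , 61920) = 860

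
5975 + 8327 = 14302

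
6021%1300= 821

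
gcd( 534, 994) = 2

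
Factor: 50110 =2^1*5^1*5011^1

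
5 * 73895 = 369475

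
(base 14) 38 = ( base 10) 50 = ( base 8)62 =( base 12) 42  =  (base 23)24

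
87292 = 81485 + 5807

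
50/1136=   25/568 = 0.04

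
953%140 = 113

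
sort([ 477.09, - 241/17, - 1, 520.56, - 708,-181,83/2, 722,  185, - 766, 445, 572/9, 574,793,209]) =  [  -  766 ,-708,-181 ,-241/17, -1, 83/2, 572/9,185, 209, 445, 477.09,  520.56,  574, 722,793]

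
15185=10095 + 5090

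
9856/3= 3285 + 1/3 = 3285.33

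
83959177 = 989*84893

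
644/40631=644/40631 = 0.02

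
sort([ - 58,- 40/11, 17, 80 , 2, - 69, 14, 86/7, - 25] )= [ - 69, - 58, - 25,-40/11, 2 , 86/7,14, 17, 80]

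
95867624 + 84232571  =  180100195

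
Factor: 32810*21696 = 711845760= 2^7*3^1*5^1*17^1*113^1 *193^1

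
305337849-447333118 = -141995269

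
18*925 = 16650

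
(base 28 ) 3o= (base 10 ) 108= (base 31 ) 3F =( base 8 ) 154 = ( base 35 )33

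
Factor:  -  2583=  - 3^2 *7^1 * 41^1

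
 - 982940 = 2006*( - 490) 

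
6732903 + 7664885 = 14397788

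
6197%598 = 217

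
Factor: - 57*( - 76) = 2^2*3^1*19^2=4332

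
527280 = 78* 6760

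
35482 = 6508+28974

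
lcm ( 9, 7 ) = 63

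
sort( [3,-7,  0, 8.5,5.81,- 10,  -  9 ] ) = [ - 10,  -  9, - 7,0,  3, 5.81,8.5] 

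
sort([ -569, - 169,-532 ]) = [ - 569 , - 532 , - 169]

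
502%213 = 76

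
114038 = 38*3001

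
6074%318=32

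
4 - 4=0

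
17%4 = 1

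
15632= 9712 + 5920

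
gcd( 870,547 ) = 1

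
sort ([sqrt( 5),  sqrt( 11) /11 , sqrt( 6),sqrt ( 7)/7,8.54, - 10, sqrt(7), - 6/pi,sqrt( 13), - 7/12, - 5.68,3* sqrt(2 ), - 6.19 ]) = [ - 10, - 6.19 , - 5.68, - 6/pi, -7/12,sqrt ( 11) /11,sqrt( 7 )/7, sqrt (5),  sqrt(6 ),  sqrt(7 ),sqrt( 13 ),3 * sqrt(2) , 8.54]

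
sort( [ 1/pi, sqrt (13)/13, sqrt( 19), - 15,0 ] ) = [ - 15,  0,sqrt( 13 )/13,1/pi,sqrt(19) ]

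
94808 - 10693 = 84115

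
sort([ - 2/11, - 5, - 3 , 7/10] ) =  [ - 5, - 3, - 2/11, 7/10] 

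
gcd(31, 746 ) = 1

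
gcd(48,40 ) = 8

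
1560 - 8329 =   -  6769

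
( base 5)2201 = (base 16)12d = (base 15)151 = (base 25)C1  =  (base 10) 301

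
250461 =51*4911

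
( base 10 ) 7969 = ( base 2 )1111100100001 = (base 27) AP4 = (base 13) 3820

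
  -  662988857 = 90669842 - 753658699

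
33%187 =33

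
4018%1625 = 768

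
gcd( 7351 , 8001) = 1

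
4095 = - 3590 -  - 7685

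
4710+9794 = 14504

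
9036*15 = 135540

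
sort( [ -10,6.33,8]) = [ - 10, 6.33,  8]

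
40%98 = 40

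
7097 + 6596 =13693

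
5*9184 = 45920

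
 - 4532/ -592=1133/148  =  7.66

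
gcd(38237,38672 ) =1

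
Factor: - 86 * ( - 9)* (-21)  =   - 16254 = -2^1 * 3^3 * 7^1*43^1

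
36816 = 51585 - 14769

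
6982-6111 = 871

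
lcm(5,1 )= 5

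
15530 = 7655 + 7875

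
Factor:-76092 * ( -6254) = 2^3*3^1*17^1*53^1*59^1*373^1  =  475879368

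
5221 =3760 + 1461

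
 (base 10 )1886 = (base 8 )3536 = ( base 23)3d0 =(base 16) 75e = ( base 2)11101011110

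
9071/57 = 9071/57 = 159.14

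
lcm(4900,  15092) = 377300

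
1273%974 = 299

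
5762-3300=2462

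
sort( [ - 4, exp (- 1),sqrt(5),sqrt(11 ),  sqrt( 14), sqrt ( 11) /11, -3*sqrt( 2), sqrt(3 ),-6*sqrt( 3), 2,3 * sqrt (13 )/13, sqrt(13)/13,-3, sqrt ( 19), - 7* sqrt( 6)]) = [-7*sqrt(6), - 6*sqrt(3),-3* sqrt ( 2), - 4, - 3, sqrt (13)/13, sqrt ( 11) /11  ,  exp(  -  1)  ,  3*sqrt( 13 )/13, sqrt(3 ), 2,sqrt(5),sqrt( 11), sqrt (14) , sqrt(19) ] 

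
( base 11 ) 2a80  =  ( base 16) f78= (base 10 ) 3960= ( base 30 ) 4C0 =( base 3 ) 12102200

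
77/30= 2 + 17/30 = 2.57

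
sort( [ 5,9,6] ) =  [ 5,6,9 ]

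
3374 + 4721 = 8095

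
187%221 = 187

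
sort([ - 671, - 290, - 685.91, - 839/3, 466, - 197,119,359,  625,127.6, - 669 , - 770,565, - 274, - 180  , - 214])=[-770, - 685.91, - 671,- 669, - 290, - 839/3, - 274, -214, - 197, - 180,119,127.6 , 359,466, 565,625 ]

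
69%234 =69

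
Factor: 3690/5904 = 5/8 = 2^(  -  3 )*5^1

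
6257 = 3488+2769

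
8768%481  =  110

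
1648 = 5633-3985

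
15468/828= 1289/69=18.68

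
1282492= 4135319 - 2852827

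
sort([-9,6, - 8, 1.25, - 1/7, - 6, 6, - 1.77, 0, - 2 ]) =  [-9 , - 8, - 6, - 2, - 1.77, - 1/7, 0, 1.25, 6, 6]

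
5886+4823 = 10709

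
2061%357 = 276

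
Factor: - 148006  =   -2^1 * 43^1* 1721^1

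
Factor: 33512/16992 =2^( - 2 )*3^(-2 )  *  71^1 = 71/36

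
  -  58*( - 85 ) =4930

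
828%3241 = 828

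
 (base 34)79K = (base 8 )20342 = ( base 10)8418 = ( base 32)872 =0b10000011100010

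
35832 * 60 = 2149920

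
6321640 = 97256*65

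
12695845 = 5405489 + 7290356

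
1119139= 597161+521978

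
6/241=6/241 = 0.02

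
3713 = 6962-3249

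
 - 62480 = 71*(-880) 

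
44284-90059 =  - 45775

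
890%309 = 272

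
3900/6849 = 1300/2283 = 0.57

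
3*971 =2913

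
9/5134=9/5134 = 0.00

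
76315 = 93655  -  17340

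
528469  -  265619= 262850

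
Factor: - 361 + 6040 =3^2*631^1= 5679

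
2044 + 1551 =3595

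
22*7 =154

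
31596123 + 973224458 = 1004820581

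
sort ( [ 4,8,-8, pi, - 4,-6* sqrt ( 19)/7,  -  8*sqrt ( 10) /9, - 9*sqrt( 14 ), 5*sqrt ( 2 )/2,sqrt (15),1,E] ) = [ - 9*sqrt(14 ),- 8, - 4, - 6*sqrt(19 )/7 ,- 8*sqrt( 10) /9,1,E , pi,5* sqrt( 2 ) /2,sqrt (15), 4, 8]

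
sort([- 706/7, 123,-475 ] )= [ - 475,-706/7,123 ]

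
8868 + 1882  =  10750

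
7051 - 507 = 6544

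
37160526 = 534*69589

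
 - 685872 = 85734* ( - 8)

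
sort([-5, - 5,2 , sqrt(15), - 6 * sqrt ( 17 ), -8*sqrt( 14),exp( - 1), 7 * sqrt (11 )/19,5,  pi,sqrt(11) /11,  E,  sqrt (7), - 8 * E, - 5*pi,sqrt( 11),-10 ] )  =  [-8*sqrt(14), - 6 * sqrt( 17), - 8*E ,-5*pi,-10,-5,-5,sqrt(11 )/11,exp(-1), 7*sqrt(11) /19, 2,sqrt (7), E, pi,sqrt(11), sqrt(15),5 ] 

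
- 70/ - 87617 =70/87617  =  0.00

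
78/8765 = 78/8765=0.01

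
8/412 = 2/103   =  0.02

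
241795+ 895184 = 1136979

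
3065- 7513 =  - 4448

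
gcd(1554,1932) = 42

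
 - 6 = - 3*2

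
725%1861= 725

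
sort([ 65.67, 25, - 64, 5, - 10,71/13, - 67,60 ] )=[- 67, - 64, - 10, 5, 71/13, 25, 60,  65.67] 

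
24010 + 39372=63382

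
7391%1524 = 1295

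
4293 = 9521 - 5228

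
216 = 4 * 54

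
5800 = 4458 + 1342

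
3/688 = 3/688 = 0.00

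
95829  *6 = 574974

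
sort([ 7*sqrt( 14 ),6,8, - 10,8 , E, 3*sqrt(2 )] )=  [ - 10, E,3 *sqrt(2 ), 6,  8, 8, 7*sqrt(14 )]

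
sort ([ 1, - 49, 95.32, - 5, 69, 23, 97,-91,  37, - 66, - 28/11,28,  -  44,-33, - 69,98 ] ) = [- 91,- 69, - 66, - 49, - 44, -33, - 5,-28/11,  1, 23, 28, 37,69 , 95.32,97, 98 ]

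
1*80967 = 80967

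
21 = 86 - 65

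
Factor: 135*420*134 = 7597800 =2^3*3^4*5^2*7^1*67^1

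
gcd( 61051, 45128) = 1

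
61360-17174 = 44186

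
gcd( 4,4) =4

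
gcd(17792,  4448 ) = 4448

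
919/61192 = 919/61192 = 0.02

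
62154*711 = 44191494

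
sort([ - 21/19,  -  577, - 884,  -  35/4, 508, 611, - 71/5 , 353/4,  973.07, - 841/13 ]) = [ - 884,-577, - 841/13, - 71/5, - 35/4,-21/19, 353/4 , 508,  611,973.07]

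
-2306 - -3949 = 1643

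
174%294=174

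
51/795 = 17/265 = 0.06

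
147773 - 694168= - 546395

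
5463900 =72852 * 75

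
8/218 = 4/109 = 0.04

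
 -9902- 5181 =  - 15083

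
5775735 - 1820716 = 3955019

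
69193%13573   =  1328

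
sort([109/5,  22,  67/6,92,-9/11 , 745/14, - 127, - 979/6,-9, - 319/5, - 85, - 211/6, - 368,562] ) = [ - 368 ,- 979/6, - 127,-85, -319/5, - 211/6,  -  9, - 9/11,  67/6, 109/5,22,  745/14,  92, 562] 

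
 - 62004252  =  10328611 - 72332863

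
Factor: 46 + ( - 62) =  - 2^4 = - 16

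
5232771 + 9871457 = 15104228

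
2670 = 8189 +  - 5519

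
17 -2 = 15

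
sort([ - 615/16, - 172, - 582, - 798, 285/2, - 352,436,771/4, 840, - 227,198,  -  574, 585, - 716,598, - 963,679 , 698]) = [ - 963  , - 798, - 716 ,-582, - 574, - 352,  -  227 , - 172, - 615/16,285/2,771/4, 198,  436,585, 598, 679,  698, 840 ]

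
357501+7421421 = 7778922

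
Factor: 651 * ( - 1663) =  - 3^1*7^1 * 31^1*1663^1  =  -1082613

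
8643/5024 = 1 + 3619/5024 = 1.72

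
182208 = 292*624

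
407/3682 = 407/3682 = 0.11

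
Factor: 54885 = 3^1 * 5^1*3659^1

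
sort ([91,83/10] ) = [ 83/10 , 91 ]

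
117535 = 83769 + 33766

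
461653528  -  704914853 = - 243261325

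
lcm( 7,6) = 42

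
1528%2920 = 1528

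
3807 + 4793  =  8600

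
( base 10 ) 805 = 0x325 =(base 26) 14p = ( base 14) 417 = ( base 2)1100100101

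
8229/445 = 18 + 219/445  =  18.49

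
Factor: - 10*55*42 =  - 2^2*3^1 * 5^2 * 7^1*11^1 = -23100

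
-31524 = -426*74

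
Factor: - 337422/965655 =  - 2^1 *3^ (  -  2)*5^( - 1 )*23^( - 1 )*311^ ( - 1) * 56237^1= -112474/321885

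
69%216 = 69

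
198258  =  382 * 519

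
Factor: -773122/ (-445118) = 7^5 * 23^1*457^ ( - 1)*487^( - 1) = 386561/222559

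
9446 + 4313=13759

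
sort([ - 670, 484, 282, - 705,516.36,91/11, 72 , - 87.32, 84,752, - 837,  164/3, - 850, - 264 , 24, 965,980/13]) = [ - 850, - 837, - 705, - 670, - 264,-87.32,91/11,24,  164/3,72,980/13,84, 282,484,516.36, 752,965]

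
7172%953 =501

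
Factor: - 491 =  - 491^1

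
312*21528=6716736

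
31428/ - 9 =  - 3492 + 0/1 = - 3492.00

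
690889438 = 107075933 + 583813505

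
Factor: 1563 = 3^1 * 521^1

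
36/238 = 18/119=   0.15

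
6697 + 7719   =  14416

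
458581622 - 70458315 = 388123307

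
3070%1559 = 1511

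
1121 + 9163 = 10284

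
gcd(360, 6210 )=90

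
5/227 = 5/227 = 0.02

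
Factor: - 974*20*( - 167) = 2^3*5^1*167^1*487^1  =  3253160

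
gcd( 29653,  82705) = 1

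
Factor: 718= 2^1* 359^1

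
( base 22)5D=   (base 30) 43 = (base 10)123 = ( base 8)173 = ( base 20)63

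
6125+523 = 6648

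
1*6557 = 6557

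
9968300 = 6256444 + 3711856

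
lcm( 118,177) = 354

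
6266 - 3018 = 3248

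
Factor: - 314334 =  - 2^1 * 3^3*5821^1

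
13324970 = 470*28351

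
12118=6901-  - 5217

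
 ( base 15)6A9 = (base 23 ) 2je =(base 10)1509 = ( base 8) 2745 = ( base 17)53d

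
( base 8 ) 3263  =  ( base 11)131a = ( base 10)1715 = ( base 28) 257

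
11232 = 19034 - 7802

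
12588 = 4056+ 8532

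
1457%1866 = 1457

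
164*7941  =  1302324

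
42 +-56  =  -14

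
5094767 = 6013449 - 918682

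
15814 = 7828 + 7986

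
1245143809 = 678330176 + 566813633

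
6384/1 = 6384 = 6384.00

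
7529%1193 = 371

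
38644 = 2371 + 36273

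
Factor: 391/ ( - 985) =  - 5^( - 1)*17^1*23^1*197^( - 1 ) 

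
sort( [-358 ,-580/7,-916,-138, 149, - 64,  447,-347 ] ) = [-916, -358 , - 347, - 138, - 580/7,-64, 149,  447] 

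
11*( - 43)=- 473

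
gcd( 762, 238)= 2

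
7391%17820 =7391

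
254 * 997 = 253238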